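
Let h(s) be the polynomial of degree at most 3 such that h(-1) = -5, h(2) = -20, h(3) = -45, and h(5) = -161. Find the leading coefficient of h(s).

Write h(s) = as^3 + bs^2 + cs + d. Substituting each data point gives a linear system:
  -a + b - c + d = -5
  8a + 4b + 2c + d = -20
  27a + 9b + 3c + d = -45
  125a + 25b + 5c + d = -161
Solving the system yields a = -1, b = -1, c = -1, d = -6.
So h(s) = -s^3 - s^2 - s - 6.
The leading coefficient is -1.

-1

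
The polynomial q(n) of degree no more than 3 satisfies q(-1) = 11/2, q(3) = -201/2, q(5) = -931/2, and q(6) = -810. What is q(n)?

Write q(n) = an^3 + bn^2 + cn + d. Substituting each data point gives a linear system:
  -a + b - c + d = 11/2
  27a + 9b + 3c + d = -201/2
  125a + 25b + 5c + d = -931/2
  216a + 36b + 6c + d = -810
Solving the system yields a = -4, b = 2, c = -5/2, d = -3.
So q(n) = -4n^3 + 2n^2 - (5/2)n - 3.
Check: q(5) = -931/2. ✓

q(n) = -4n^3 + 2n^2 - (5/2)n - 3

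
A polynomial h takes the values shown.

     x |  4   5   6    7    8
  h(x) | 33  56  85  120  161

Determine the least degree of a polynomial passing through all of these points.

2

Forward differences of the values at x = 4, 5, 6, 7, 8:
  h  : 33  56  85  120  161
  Δ  : 23  29  35  41
  Δ^2: 6  6  6
  Δ^3: 0  0
  Δ^4: 0
The second differences are constant (6) and nonzero, while all higher differences vanish, so the minimal degree is 2.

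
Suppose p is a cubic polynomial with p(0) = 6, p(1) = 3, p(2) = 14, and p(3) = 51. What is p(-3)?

Using the Lagrange interpolation formula with nodes 0, 1, 2, 3:
  L_0(s) = (s - 1)(s - 2)(s - 3) / -6
  L_1(s) = s(s - 2)(s - 3) / 2
  L_2(s) = s(s - 1)(s - 3) / -2
  L_3(s) = s(s - 1)(s - 2) / 6
Then p(s) = 6·L_0(s) + 3·L_1(s) + 14·L_2(s) + 51·L_3(s).
Expanding and collecting terms gives p(s) = 2s³ + s² - 6s + 6.
Evaluating at s = -3: p(-3) = -21.

-21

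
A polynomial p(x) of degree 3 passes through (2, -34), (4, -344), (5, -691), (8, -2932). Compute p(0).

Write p(x) = ax^3 + bx^2 + cx + d. Substituting each data point gives a linear system:
  8a + 4b + 2c + d = -34
  64a + 16b + 4c + d = -344
  125a + 25b + 5c + d = -691
  512a + 64b + 8c + d = -2932
Solving the system yields a = -6, b = 2, c = 1, d = 4.
So p(x) = -6x^3 + 2x^2 + x + 4.
Then p(0) = 4.

4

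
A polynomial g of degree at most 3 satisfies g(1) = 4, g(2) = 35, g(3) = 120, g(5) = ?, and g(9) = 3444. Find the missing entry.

The 4 known points determine the degree-3 polynomial uniquely.
Write g(s) = as^3 + bs^2 + cs + d. Substituting each data point gives a linear system:
  a + b + c + d = 4
  8a + 4b + 2c + d = 35
  27a + 9b + 3c + d = 120
  729a + 81b + 9c + d = 3444
Solving the system yields a = 5, b = -3, c = 5, d = -3.
So g(s) = 5s^3 - 3s^2 + 5s - 3.
Then g(5) = 572.

572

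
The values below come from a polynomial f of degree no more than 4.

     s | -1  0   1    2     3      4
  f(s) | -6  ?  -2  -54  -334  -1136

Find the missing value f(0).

-4

On equispaced nodes a degree-4 polynomial has vanishing fifth forward difference, so
  - f(-1) + 5·f(0) - 10·f(1) + 10·f(2) - 5·f(3) + f(4) = 0.
Substituting the known values and solving for f(0):
  5·f(0) = -20
  f(0) = -4.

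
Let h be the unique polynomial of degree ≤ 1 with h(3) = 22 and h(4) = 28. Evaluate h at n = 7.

46

Write h(n) = an + b. Substituting each data point gives a linear system:
  3a + b = 22
  4a + b = 28
Solving the system yields a = 6, b = 4.
So h(n) = 6n + 4.
Then h(7) = 46.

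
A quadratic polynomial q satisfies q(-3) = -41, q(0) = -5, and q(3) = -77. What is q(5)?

-185

Write q(s) = as^2 + bs + c. Substituting each data point gives a linear system:
  9a - 3b + c = -41
  c = -5
  9a + 3b + c = -77
Solving the system yields a = -6, b = -6, c = -5.
So q(s) = -6s^2 - 6s - 5.
Then q(5) = -185.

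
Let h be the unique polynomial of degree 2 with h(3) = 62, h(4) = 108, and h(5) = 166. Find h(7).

318

Write h(n) = an^2 + bn + c. Substituting each data point gives a linear system:
  9a + 3b + c = 62
  16a + 4b + c = 108
  25a + 5b + c = 166
Solving the system yields a = 6, b = 4, c = -4.
So h(n) = 6n^2 + 4n - 4.
Then h(7) = 318.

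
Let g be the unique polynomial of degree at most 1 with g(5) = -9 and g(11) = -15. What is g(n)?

g(n) = -n - 4

Write g(n) = an + b. Substituting each data point gives a linear system:
  5a + b = -9
  11a + b = -15
Solving the system yields a = -1, b = -4.
So g(n) = -n - 4.
Check: g(5) = -9. ✓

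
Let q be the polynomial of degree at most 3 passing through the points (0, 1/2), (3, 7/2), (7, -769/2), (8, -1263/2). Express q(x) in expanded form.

Write q(x) = ax^3 + bx^2 + cx + d. Substituting each data point gives a linear system:
  d = 1/2
  27a + 9b + 3c + d = 7/2
  343a + 49b + 7c + d = -769/2
  512a + 64b + 8c + d = -1263/2
Solving the system yields a = -2, b = 6, c = 1, d = 1/2.
So q(x) = -2x^3 + 6x^2 + x + 1/2.
Check: q(7) = -769/2. ✓

q(x) = -2x^3 + 6x^2 + x + 1/2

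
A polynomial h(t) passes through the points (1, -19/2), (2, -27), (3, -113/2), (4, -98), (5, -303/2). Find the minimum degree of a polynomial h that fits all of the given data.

2

Forward differences of the values at t = 1, 2, 3, 4, 5:
  h  : -19/2  -27  -113/2  -98  -303/2
  Δ  : -35/2  -59/2  -83/2  -107/2
  Δ^2: -12  -12  -12
  Δ^3: 0  0
  Δ^4: 0
The second differences are constant (-12) and nonzero, while all higher differences vanish, so the minimal degree is 2.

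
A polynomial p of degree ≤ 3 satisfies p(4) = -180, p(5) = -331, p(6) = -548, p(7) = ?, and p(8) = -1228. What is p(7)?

-843

On equispaced nodes a degree-3 polynomial has vanishing fourth forward difference, so
  p(4) - 4·p(5) + 6·p(6) - 4·p(7) + p(8) = 0.
Substituting the known values and solving for p(7):
  -4·p(7) = 3372
  p(7) = -843.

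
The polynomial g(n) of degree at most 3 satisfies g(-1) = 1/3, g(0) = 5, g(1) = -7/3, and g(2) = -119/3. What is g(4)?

Forward differences of the values at n = -1, 0, 1, 2:
  g  : 1/3  5  -7/3  -119/3
  Δ  : 14/3  -22/3  -112/3
  Δ^2: -12  -30
  Δ^3: -18
The third differences are constant, confirming degree 3.
Interpolating (Newton forward form) and evaluating at n = 4 gives g(4) = -829/3.

-829/3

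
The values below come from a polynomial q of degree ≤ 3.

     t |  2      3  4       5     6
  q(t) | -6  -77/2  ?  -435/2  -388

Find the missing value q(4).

The 4 known points determine the degree-3 polynomial uniquely.
Write q(t) = at^3 + bt^2 + ct + d. Substituting each data point gives a linear system:
  8a + 4b + 2c + d = -6
  27a + 9b + 3c + d = -77/2
  125a + 25b + 5c + d = -435/2
  216a + 36b + 6c + d = -388
Solving the system yields a = -2, b = 1, c = 1/2, d = 5.
So q(t) = -2t^3 + t^2 + (1/2)t + 5.
Then q(4) = -105.

-105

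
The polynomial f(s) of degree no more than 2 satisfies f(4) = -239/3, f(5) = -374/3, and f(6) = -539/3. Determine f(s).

f(s) = -5s^2 + 1/3

Using the Lagrange interpolation formula with nodes 4, 5, 6:
  L_0(s) = (s - 5)(s - 6) / 2
  L_1(s) = (s - 4)(s - 6) / -1
  L_2(s) = (s - 4)(s - 5) / 2
Then f(s) = -239/3·L_0(s) - 374/3·L_1(s) - 539/3·L_2(s).
Expanding and collecting terms gives f(s) = -5s^2 + 1/3.
Check: f(6) = -539/3. ✓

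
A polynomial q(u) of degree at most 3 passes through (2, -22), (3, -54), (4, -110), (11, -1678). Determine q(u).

q(u) = -u^3 - 3u^2 + 2u - 6

Write q(u) = au^3 + bu^2 + cu + d. Substituting each data point gives a linear system:
  8a + 4b + 2c + d = -22
  27a + 9b + 3c + d = -54
  64a + 16b + 4c + d = -110
  1331a + 121b + 11c + d = -1678
Solving the system yields a = -1, b = -3, c = 2, d = -6.
So q(u) = -u^3 - 3u^2 + 2u - 6.
Check: q(2) = -22. ✓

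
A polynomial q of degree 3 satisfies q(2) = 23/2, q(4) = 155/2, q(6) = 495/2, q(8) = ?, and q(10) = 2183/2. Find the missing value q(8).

The 4 known points determine the degree-3 polynomial uniquely.
Write q(n) = an^3 + bn^2 + cn + d. Substituting each data point gives a linear system:
  8a + 4b + 2c + d = 23/2
  64a + 16b + 4c + d = 155/2
  216a + 36b + 6c + d = 495/2
  1000a + 100b + 10c + d = 2183/2
Solving the system yields a = 1, b = 1, c = -1, d = 3/2.
So q(n) = n^3 + n^2 - n + 3/2.
Then q(8) = 1139/2.

1139/2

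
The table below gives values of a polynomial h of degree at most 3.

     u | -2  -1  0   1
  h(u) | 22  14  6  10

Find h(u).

h(u) = 2u^3 + 6u^2 - 4u + 6

Using the Lagrange interpolation formula with nodes -2, -1, 0, 1:
  L_0(u) = (u + 1)u(u - 1) / -6
  L_1(u) = (u + 2)u(u - 1) / 2
  L_2(u) = (u + 2)(u + 1)(u - 1) / -2
  L_3(u) = (u + 2)(u + 1)u / 6
Then h(u) = 22·L_0(u) + 14·L_1(u) + 6·L_2(u) + 10·L_3(u).
Expanding and collecting terms gives h(u) = 2u³ + 6u² - 4u + 6.
Check: h(-1) = 14. ✓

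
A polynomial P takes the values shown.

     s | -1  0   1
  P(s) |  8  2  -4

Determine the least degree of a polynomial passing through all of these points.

1

Forward differences of the values at s = -1, 0, 1:
  P  : 8  2  -4
  Δ  : -6  -6
  Δ^2: 0
The first differences are constant (-6) and nonzero, while all higher differences vanish, so the minimal degree is 1.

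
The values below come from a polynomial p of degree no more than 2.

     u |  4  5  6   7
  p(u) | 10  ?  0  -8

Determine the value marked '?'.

On equispaced nodes a degree-2 polynomial has vanishing third forward difference, so
  - p(4) + 3·p(5) - 3·p(6) + p(7) = 0.
Substituting the known values and solving for p(5):
  3·p(5) = 18
  p(5) = 6.

6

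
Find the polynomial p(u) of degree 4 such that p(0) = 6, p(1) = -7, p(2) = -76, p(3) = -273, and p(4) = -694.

p(u) = -u^4 - 6u^3 - 3u^2 - 3u + 6

Using the Lagrange interpolation formula with nodes 0, 1, 2, 3, 4:
  L_0(u) = (u - 1)(u - 2)(u - 3)(u - 4) / 24
  L_1(u) = u(u - 2)(u - 3)(u - 4) / -6
  L_2(u) = u(u - 1)(u - 3)(u - 4) / 4
  L_3(u) = u(u - 1)(u - 2)(u - 4) / -6
  L_4(u) = u(u - 1)(u - 2)(u - 3) / 24
Then p(u) = 6·L_0(u) - 7·L_1(u) - 76·L_2(u) - 273·L_3(u) - 694·L_4(u).
Expanding and collecting terms gives p(u) = -u^4 - 6u^3 - 3u^2 - 3u + 6.
Check: p(2) = -76. ✓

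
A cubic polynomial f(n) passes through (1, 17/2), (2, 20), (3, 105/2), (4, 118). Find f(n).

Using the Lagrange interpolation formula with nodes 1, 2, 3, 4:
  L_0(n) = (n - 2)(n - 3)(n - 4) / -6
  L_1(n) = (n - 1)(n - 3)(n - 4) / 2
  L_2(n) = (n - 1)(n - 2)(n - 4) / -2
  L_3(n) = (n - 1)(n - 2)(n - 3) / 6
Then f(n) = 17/2·L_0(n) + 20·L_1(n) + 105/2·L_2(n) + 118·L_3(n).
Expanding and collecting terms gives f(n) = 2n^3 - (3/2)n^2 + 2n + 6.
Check: f(3) = 105/2. ✓

f(n) = 2n^3 - (3/2)n^2 + 2n + 6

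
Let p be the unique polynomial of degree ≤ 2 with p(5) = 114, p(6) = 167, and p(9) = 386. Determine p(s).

Write p(s) = as^2 + bs + c. Substituting each data point gives a linear system:
  25a + 5b + c = 114
  36a + 6b + c = 167
  81a + 9b + c = 386
Solving the system yields a = 5, b = -2, c = -1.
So p(s) = 5s^2 - 2s - 1.
Check: p(6) = 167. ✓

p(s) = 5s^2 - 2s - 1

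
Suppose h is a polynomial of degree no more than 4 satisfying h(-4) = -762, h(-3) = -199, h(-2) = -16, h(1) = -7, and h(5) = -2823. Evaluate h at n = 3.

Write h(n) = an^4 + bn^3 + cn^2 + dn + e. Substituting each data point gives a linear system:
  256a - 64b + 16c - 4d + e = -762
  81a - 27b + 9c - 3d + e = -199
  16a - 8b + 4c - 2d + e = -16
  a + b + c + d + e = -7
  625a + 125b + 25c + 5d + e = -2823
Solving the system yields a = -4, b = -3, c = 3, d = -5, e = 2.
So h(n) = -4n^4 - 3n^3 + 3n^2 - 5n + 2.
Then h(3) = -391.

-391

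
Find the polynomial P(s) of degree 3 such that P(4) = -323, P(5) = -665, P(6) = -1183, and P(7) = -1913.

Using the Lagrange interpolation formula with nodes 4, 5, 6, 7:
  L_0(s) = (s - 5)(s - 6)(s - 7) / -6
  L_1(s) = (s - 4)(s - 6)(s - 7) / 2
  L_2(s) = (s - 4)(s - 5)(s - 7) / -2
  L_3(s) = (s - 4)(s - 5)(s - 6) / 6
Then P(s) = -323·L_0(s) - 665·L_1(s) - 1183·L_2(s) - 1913·L_3(s).
Expanding and collecting terms gives P(s) = -6s^3 + 2s^2 + 6s + 5.
Check: P(4) = -323. ✓

P(s) = -6s^3 + 2s^2 + 6s + 5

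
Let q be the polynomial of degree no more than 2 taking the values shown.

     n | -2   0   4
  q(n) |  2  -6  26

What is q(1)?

-4

Write q(n) = an^2 + bn + c. Substituting each data point gives a linear system:
  4a - 2b + c = 2
  c = -6
  16a + 4b + c = 26
Solving the system yields a = 2, b = 0, c = -6.
So q(n) = 2n^2 - 6.
Then q(1) = -4.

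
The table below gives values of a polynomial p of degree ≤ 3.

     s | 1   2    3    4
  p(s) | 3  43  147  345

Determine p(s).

Using the Lagrange interpolation formula with nodes 1, 2, 3, 4:
  L_0(s) = (s - 2)(s - 3)(s - 4) / -6
  L_1(s) = (s - 1)(s - 3)(s - 4) / 2
  L_2(s) = (s - 1)(s - 2)(s - 4) / -2
  L_3(s) = (s - 1)(s - 2)(s - 3) / 6
Then p(s) = 3·L_0(s) + 43·L_1(s) + 147·L_2(s) + 345·L_3(s).
Expanding and collecting terms gives p(s) = 5s³ + 2s² - s - 3.
Check: p(4) = 345. ✓

p(s) = 5s^3 + 2s^2 - s - 3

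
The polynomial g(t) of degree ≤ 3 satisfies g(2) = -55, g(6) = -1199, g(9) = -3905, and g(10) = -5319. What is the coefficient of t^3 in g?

-5

Write g(t) = at^3 + bt^2 + ct + d. Substituting each data point gives a linear system:
  8a + 4b + 2c + d = -55
  216a + 36b + 6c + d = -1199
  729a + 81b + 9c + d = -3905
  1000a + 100b + 10c + d = -5319
Solving the system yields a = -5, b = -3, c = -2, d = 1.
So g(t) = -5t^3 - 3t^2 - 2t + 1.
The leading coefficient is -5.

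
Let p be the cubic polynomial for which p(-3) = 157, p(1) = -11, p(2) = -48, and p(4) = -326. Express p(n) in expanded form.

Using the Lagrange interpolation formula with nodes -3, 1, 2, 4:
  L_0(n) = (n - 1)(n - 2)(n - 4) / -140
  L_1(n) = (n + 3)(n - 2)(n - 4) / 12
  L_2(n) = (n + 3)(n - 1)(n - 4) / -10
  L_3(n) = (n + 3)(n - 1)(n - 2) / 42
Then p(n) = 157·L_0(n) - 11·L_1(n) - 48·L_2(n) - 326·L_3(n).
Expanding and collecting terms gives p(n) = -5n³ + n² - 5n - 2.
Check: p(-3) = 157. ✓

p(n) = -5n^3 + n^2 - 5n - 2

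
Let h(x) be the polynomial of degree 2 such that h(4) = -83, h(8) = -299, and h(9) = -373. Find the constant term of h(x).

Write h(x) = ax^2 + bx + c. Substituting each data point gives a linear system:
  16a + 4b + c = -83
  64a + 8b + c = -299
  81a + 9b + c = -373
Solving the system yields a = -4, b = -6, c = 5.
So h(x) = -4x^2 - 6x + 5.
The constant term is 5.

5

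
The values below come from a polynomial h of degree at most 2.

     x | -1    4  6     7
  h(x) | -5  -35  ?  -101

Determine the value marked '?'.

-75

The 3 known points determine the degree-2 polynomial uniquely.
Write h(x) = ax^2 + bx + c. Substituting each data point gives a linear system:
  a - b + c = -5
  16a + 4b + c = -35
  49a + 7b + c = -101
Solving the system yields a = -2, b = 0, c = -3.
So h(x) = -2x^2 - 3.
Then h(6) = -75.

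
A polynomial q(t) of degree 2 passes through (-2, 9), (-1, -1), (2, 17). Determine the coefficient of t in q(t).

2

Write q(t) = at^2 + bt + c. Substituting each data point gives a linear system:
  4a - 2b + c = 9
  a - b + c = -1
  4a + 2b + c = 17
Solving the system yields a = 4, b = 2, c = -3.
So q(t) = 4t² + 2t - 3.
The coefficient of t is 2.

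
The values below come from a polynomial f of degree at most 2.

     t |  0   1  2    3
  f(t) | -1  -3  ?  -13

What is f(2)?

-7

The 3 known points determine the degree-2 polynomial uniquely.
Write f(t) = at^2 + bt + c. Substituting each data point gives a linear system:
  c = -1
  a + b + c = -3
  9a + 3b + c = -13
Solving the system yields a = -1, b = -1, c = -1.
So f(t) = -t^2 - t - 1.
Then f(2) = -7.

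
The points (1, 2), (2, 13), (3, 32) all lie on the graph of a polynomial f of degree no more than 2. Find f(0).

-1

Using the Lagrange interpolation formula with nodes 1, 2, 3:
  L_0(t) = (t - 2)(t - 3) / 2
  L_1(t) = (t - 1)(t - 3) / -1
  L_2(t) = (t - 1)(t - 2) / 2
Then f(t) = 2·L_0(t) + 13·L_1(t) + 32·L_2(t).
Expanding and collecting terms gives f(t) = 4t^2 - t - 1.
Evaluating at t = 0: f(0) = -1.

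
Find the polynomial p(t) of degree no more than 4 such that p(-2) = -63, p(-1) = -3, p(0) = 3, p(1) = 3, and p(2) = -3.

p(t) = -2t^4 + 4t^3 - t^2 - t + 3

Write p(t) = at^4 + bt^3 + ct^2 + dt + e. Substituting each data point gives a linear system:
  16a - 8b + 4c - 2d + e = -63
  a - b + c - d + e = -3
  e = 3
  a + b + c + d + e = 3
  16a + 8b + 4c + 2d + e = -3
Solving the system yields a = -2, b = 4, c = -1, d = -1, e = 3.
So p(t) = -2t⁴ + 4t³ - t² - t + 3.
Check: p(1) = 3. ✓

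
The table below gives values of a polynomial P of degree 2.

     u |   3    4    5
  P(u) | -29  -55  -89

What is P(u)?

P(u) = -4u^2 + 2u + 1

Write P(u) = au^2 + bu + c. Substituting each data point gives a linear system:
  9a + 3b + c = -29
  16a + 4b + c = -55
  25a + 5b + c = -89
Solving the system yields a = -4, b = 2, c = 1.
So P(u) = -4u² + 2u + 1.
Check: P(3) = -29. ✓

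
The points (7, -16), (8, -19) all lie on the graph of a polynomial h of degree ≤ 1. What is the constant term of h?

5

Write h(s) = as + b. Substituting each data point gives a linear system:
  7a + b = -16
  8a + b = -19
Solving the system yields a = -3, b = 5.
So h(s) = -3s + 5.
The constant term is 5.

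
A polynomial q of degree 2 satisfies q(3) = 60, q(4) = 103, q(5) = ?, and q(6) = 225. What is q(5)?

On equispaced nodes a degree-2 polynomial has vanishing third forward difference, so
  - q(3) + 3·q(4) - 3·q(5) + q(6) = 0.
Substituting the known values and solving for q(5):
  -3·q(5) = -474
  q(5) = 158.

158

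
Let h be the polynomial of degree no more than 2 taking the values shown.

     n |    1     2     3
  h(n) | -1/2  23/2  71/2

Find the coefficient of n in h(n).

Write h(n) = an^2 + bn + c. Substituting each data point gives a linear system:
  a + b + c = -1/2
  4a + 2b + c = 23/2
  9a + 3b + c = 71/2
Solving the system yields a = 6, b = -6, c = -1/2.
So h(n) = 6n^2 - 6n - 1/2.
The coefficient of n is -6.

-6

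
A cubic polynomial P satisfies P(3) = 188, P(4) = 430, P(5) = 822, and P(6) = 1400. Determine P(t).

Write P(t) = at^3 + bt^2 + ct + d. Substituting each data point gives a linear system:
  27a + 9b + 3c + d = 188
  64a + 16b + 4c + d = 430
  125a + 25b + 5c + d = 822
  216a + 36b + 6c + d = 1400
Solving the system yields a = 6, b = 3, c = -1, d = 2.
So P(t) = 6t^3 + 3t^2 - t + 2.
Check: P(5) = 822. ✓

P(t) = 6t^3 + 3t^2 - t + 2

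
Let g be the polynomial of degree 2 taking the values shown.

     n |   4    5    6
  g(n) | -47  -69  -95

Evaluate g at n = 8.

-159

Forward differences of the values at n = 4, 5, 6:
  g  : -47  -69  -95
  Δ  : -22  -26
  Δ^2: -4
The second differences are constant, confirming degree 2.
Interpolating (Newton forward form) and evaluating at n = 8 gives g(8) = -159.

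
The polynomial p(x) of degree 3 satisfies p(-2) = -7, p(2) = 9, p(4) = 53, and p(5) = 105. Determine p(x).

p(x) = x^3 - x^2 + 5

Write p(x) = ax^3 + bx^2 + cx + d. Substituting each data point gives a linear system:
  -8a + 4b - 2c + d = -7
  8a + 4b + 2c + d = 9
  64a + 16b + 4c + d = 53
  125a + 25b + 5c + d = 105
Solving the system yields a = 1, b = -1, c = 0, d = 5.
So p(x) = x^3 - x^2 + 5.
Check: p(5) = 105. ✓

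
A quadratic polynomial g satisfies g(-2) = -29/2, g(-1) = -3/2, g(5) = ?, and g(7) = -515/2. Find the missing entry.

The 3 known points determine the degree-2 polynomial uniquely.
Write g(t) = at^2 + bt + c. Substituting each data point gives a linear system:
  4a - 2b + c = -29/2
  a - b + c = -3/2
  49a + 7b + c = -515/2
Solving the system yields a = -5, b = -2, c = 3/2.
So g(t) = -5t² - 2t + 3/2.
Then g(5) = -267/2.

-267/2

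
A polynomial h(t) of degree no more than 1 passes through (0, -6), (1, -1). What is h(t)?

Using the Lagrange interpolation formula with nodes 0, 1:
  L_0(t) = (t - 1) / -1
  L_1(t) = t / 1
Then h(t) = -6·L_0(t) - 1·L_1(t).
Expanding and collecting terms gives h(t) = 5t - 6.
Check: h(1) = -1. ✓

h(t) = 5t - 6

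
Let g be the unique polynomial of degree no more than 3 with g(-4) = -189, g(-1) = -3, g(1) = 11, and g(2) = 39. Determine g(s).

Write g(s) = as^3 + bs^2 + cs + d. Substituting each data point gives a linear system:
  -64a + 16b - 4c + d = -189
  -a + b - c + d = -3
  a + b + c + d = 11
  8a + 4b + 2c + d = 39
Solving the system yields a = 3, b = 1, c = 4, d = 3.
So g(s) = 3s³ + s² + 4s + 3.
Check: g(1) = 11. ✓

g(s) = 3s^3 + s^2 + 4s + 3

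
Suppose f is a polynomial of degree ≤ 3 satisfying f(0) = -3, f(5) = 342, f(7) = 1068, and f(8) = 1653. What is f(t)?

f(t) = 4t^3 - 6t^2 - t - 3

Write f(t) = at^3 + bt^2 + ct + d. Substituting each data point gives a linear system:
  d = -3
  125a + 25b + 5c + d = 342
  343a + 49b + 7c + d = 1068
  512a + 64b + 8c + d = 1653
Solving the system yields a = 4, b = -6, c = -1, d = -3.
So f(t) = 4t³ - 6t² - t - 3.
Check: f(5) = 342. ✓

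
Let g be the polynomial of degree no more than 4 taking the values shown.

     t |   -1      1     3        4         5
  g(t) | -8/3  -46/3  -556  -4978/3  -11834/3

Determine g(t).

Write g(t) = at^4 + bt^3 + ct^2 + dt + e. Substituting each data point gives a linear system:
  a - b + c - d + e = -8/3
  a + b + c + d + e = -46/3
  81a + 27b + 9c + 3d + e = -556
  256a + 64b + 16c + 4d + e = -4978/3
  625a + 125b + 25c + 5d + e = -11834/3
Solving the system yields a = -6, b = -1/3, c = -5, d = -6, e = 2.
So g(t) = -6t^4 - (1/3)t^3 - 5t^2 - 6t + 2.
Check: g(5) = -11834/3. ✓

g(t) = -6t^4 - (1/3)t^3 - 5t^2 - 6t + 2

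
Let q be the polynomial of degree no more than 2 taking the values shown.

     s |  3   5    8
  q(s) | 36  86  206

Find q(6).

120

Using the Lagrange interpolation formula with nodes 3, 5, 8:
  L_0(s) = (s - 5)(s - 8) / 10
  L_1(s) = (s - 3)(s - 8) / -6
  L_2(s) = (s - 3)(s - 5) / 15
Then q(s) = 36·L_0(s) + 86·L_1(s) + 206·L_2(s).
Expanding and collecting terms gives q(s) = 3s^2 + s + 6.
Evaluating at s = 6: q(6) = 120.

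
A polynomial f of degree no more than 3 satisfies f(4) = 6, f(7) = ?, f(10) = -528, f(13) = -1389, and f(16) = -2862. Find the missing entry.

On equispaced nodes a degree-3 polynomial has vanishing fourth forward difference, so
  f(4) - 4·f(7) + 6·f(10) - 4·f(13) + f(16) = 0.
Substituting the known values and solving for f(7):
  -4·f(7) = 468
  f(7) = -117.

-117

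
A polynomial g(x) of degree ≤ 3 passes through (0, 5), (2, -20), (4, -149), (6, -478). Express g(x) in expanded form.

Using the Lagrange interpolation formula with nodes 0, 2, 4, 6:
  L_0(x) = (x - 2)(x - 4)(x - 6) / -48
  L_1(x) = x(x - 4)(x - 6) / 16
  L_2(x) = x(x - 2)(x - 6) / -16
  L_3(x) = x(x - 2)(x - 4) / 48
Then g(x) = 5·L_0(x) - 20·L_1(x) - 149·L_2(x) - 478·L_3(x).
Expanding and collecting terms gives g(x) = -2x^3 - x^2 - (5/2)x + 5.
Check: g(4) = -149. ✓

g(x) = -2x^3 - x^2 - (5/2)x + 5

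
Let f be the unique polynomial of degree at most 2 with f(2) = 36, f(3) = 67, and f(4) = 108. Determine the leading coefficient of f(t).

Write f(t) = at^2 + bt + c. Substituting each data point gives a linear system:
  4a + 2b + c = 36
  9a + 3b + c = 67
  16a + 4b + c = 108
Solving the system yields a = 5, b = 6, c = 4.
So f(t) = 5t^2 + 6t + 4.
The leading coefficient is 5.

5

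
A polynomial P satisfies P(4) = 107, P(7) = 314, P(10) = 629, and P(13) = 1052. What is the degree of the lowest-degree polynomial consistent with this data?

Forward differences of the values at n = 4, 7, 10, 13:
  P  : 107  314  629  1052
  Δ  : 207  315  423
  Δ^2: 108  108
  Δ^3: 0
The second differences are constant (108) and nonzero, while all higher differences vanish, so the minimal degree is 2.

2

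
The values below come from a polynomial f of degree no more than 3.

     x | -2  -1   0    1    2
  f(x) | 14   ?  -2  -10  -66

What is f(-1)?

On equispaced nodes a degree-3 polynomial has vanishing fourth forward difference, so
  f(-2) - 4·f(-1) + 6·f(0) - 4·f(1) + f(2) = 0.
Substituting the known values and solving for f(-1):
  -4·f(-1) = 24
  f(-1) = -6.

-6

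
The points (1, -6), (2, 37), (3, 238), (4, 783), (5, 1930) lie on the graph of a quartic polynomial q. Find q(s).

q(s) = 3s^4 + s^3 - 2s^2 - 3s - 5

Write q(s) = as^4 + bs^3 + cs^2 + ds + e. Substituting each data point gives a linear system:
  a + b + c + d + e = -6
  16a + 8b + 4c + 2d + e = 37
  81a + 27b + 9c + 3d + e = 238
  256a + 64b + 16c + 4d + e = 783
  625a + 125b + 25c + 5d + e = 1930
Solving the system yields a = 3, b = 1, c = -2, d = -3, e = -5.
So q(s) = 3s⁴ + s³ - 2s² - 3s - 5.
Check: q(1) = -6. ✓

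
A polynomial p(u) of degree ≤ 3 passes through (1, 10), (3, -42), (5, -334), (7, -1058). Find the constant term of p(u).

Write p(u) = au^3 + bu^2 + cu + d. Substituting each data point gives a linear system:
  a + b + c + d = 10
  27a + 9b + 3c + d = -42
  125a + 25b + 5c + d = -334
  343a + 49b + 7c + d = -1058
Solving the system yields a = -4, b = 6, c = 2, d = 6.
So p(u) = -4u³ + 6u² + 2u + 6.
The constant term is 6.

6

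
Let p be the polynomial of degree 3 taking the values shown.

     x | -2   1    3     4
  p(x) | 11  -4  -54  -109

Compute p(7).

-466

Using the Lagrange interpolation formula with nodes -2, 1, 3, 4:
  L_0(x) = (x - 1)(x - 3)(x - 4) / -90
  L_1(x) = (x + 2)(x - 3)(x - 4) / 18
  L_2(x) = (x + 2)(x - 1)(x - 4) / -10
  L_3(x) = (x + 2)(x - 1)(x - 3) / 18
Then p(x) = 11·L_0(x) - 4·L_1(x) - 54·L_2(x) - 109·L_3(x).
Expanding and collecting terms gives p(x) = -x^3 - 2x^2 - 4x + 3.
Evaluating at x = 7: p(7) = -466.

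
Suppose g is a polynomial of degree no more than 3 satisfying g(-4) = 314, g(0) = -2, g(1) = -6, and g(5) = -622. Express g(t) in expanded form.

g(t) = -5t^3 + t - 2

Write g(t) = at^3 + bt^2 + ct + d. Substituting each data point gives a linear system:
  -64a + 16b - 4c + d = 314
  d = -2
  a + b + c + d = -6
  125a + 25b + 5c + d = -622
Solving the system yields a = -5, b = 0, c = 1, d = -2.
So g(t) = -5t^3 + t - 2.
Check: g(5) = -622. ✓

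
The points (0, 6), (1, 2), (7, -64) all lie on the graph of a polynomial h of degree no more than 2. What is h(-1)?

8

Write h(n) = an^2 + bn + c. Substituting each data point gives a linear system:
  c = 6
  a + b + c = 2
  49a + 7b + c = -64
Solving the system yields a = -1, b = -3, c = 6.
So h(n) = -n^2 - 3n + 6.
Then h(-1) = 8.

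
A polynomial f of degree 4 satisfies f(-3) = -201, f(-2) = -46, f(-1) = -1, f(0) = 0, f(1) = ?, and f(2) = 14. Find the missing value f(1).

-1

On equispaced nodes a degree-4 polynomial has vanishing fifth forward difference, so
  - f(-3) + 5·f(-2) - 10·f(-1) + 10·f(0) - 5·f(1) + f(2) = 0.
Substituting the known values and solving for f(1):
  -5·f(1) = 5
  f(1) = -1.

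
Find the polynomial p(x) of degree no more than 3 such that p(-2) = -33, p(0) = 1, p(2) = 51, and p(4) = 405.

p(x) = 6x^3 + 2x^2 - 3x + 1

Using the Lagrange interpolation formula with nodes -2, 0, 2, 4:
  L_0(x) = x(x - 2)(x - 4) / -48
  L_1(x) = (x + 2)(x - 2)(x - 4) / 16
  L_2(x) = (x + 2)x(x - 4) / -16
  L_3(x) = (x + 2)x(x - 2) / 48
Then p(x) = -33·L_0(x) + 1·L_1(x) + 51·L_2(x) + 405·L_3(x).
Expanding and collecting terms gives p(x) = 6x^3 + 2x^2 - 3x + 1.
Check: p(4) = 405. ✓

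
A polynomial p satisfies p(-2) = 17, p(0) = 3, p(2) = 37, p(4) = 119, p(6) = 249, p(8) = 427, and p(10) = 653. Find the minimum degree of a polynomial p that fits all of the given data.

2

Forward differences of the values at s = -2, 0, 2, 4, 6, 8, 10:
  p  : 17  3  37  119  249  427  653
  Δ  : -14  34  82  130  178  226
  Δ^2: 48  48  48  48  48
  Δ^3: 0  0  0  0
  Δ^4: 0  0  0
  Δ^5: 0  0
  Δ^6: 0
The second differences are constant (48) and nonzero, while all higher differences vanish, so the minimal degree is 2.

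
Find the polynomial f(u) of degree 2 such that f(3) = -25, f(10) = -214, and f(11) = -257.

f(u) = -2u^2 - u - 4

Using the Lagrange interpolation formula with nodes 3, 10, 11:
  L_0(u) = (u - 10)(u - 11) / 56
  L_1(u) = (u - 3)(u - 11) / -7
  L_2(u) = (u - 3)(u - 10) / 8
Then f(u) = -25·L_0(u) - 214·L_1(u) - 257·L_2(u).
Expanding and collecting terms gives f(u) = -2u² - u - 4.
Check: f(3) = -25. ✓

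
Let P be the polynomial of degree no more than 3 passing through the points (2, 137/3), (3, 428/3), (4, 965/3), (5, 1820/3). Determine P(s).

Using the Lagrange interpolation formula with nodes 2, 3, 4, 5:
  L_0(s) = (s - 3)(s - 4)(s - 5) / -6
  L_1(s) = (s - 2)(s - 4)(s - 5) / 2
  L_2(s) = (s - 2)(s - 3)(s - 5) / -2
  L_3(s) = (s - 2)(s - 3)(s - 4) / 6
Then P(s) = 137/3·L_0(s) + 428/3·L_1(s) + 965/3·L_2(s) + 1820/3·L_3(s).
Expanding and collecting terms gives P(s) = 4s^3 + 5s^2 - 4s + 5/3.
Check: P(5) = 1820/3. ✓

P(s) = 4s^3 + 5s^2 - 4s + 5/3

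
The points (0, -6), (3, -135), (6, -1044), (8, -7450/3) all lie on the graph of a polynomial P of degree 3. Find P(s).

Write P(s) = as^3 + bs^2 + cs + d. Substituting each data point gives a linear system:
  d = -6
  27a + 9b + 3c + d = -135
  216a + 36b + 6c + d = -1044
  512a + 64b + 8c + d = -7450/3
Solving the system yields a = -5, b = 5/3, c = -3, d = -6.
So P(s) = -5s^3 + (5/3)s^2 - 3s - 6.
Check: P(0) = -6. ✓

P(s) = -5s^3 + (5/3)s^2 - 3s - 6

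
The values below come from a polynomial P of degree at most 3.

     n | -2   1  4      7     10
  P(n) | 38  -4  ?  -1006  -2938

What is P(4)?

-190

The 4 known points determine the degree-3 polynomial uniquely.
Write P(n) = an^3 + bn^2 + cn + d. Substituting each data point gives a linear system:
  -8a + 4b - 2c + d = 38
  a + b + c + d = -4
  343a + 49b + 7c + d = -1006
  1000a + 100b + 10c + d = -2938
Solving the system yields a = -3, b = 1, c = -4, d = 2.
So P(n) = -3n^3 + n^2 - 4n + 2.
Then P(4) = -190.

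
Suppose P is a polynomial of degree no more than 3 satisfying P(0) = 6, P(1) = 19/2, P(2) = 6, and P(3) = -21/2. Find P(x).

Using the Lagrange interpolation formula with nodes 0, 1, 2, 3:
  L_0(x) = (x - 1)(x - 2)(x - 3) / -6
  L_1(x) = x(x - 2)(x - 3) / 2
  L_2(x) = x(x - 1)(x - 3) / -2
  L_3(x) = x(x - 1)(x - 2) / 6
Then P(x) = 6·L_0(x) + 19/2·L_1(x) + 6·L_2(x) - 21/2·L_3(x).
Expanding and collecting terms gives P(x) = -x^3 - (1/2)x^2 + 5x + 6.
Check: P(3) = -21/2. ✓

P(x) = -x^3 - (1/2)x^2 + 5x + 6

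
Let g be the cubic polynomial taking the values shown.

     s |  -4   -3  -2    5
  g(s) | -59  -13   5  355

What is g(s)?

Write g(s) = as^3 + bs^2 + cs + d. Substituting each data point gives a linear system:
  -64a + 16b - 4c + d = -59
  -27a + 9b - 3c + d = -13
  -8a + 4b - 2c + d = 5
  125a + 25b + 5c + d = 355
Solving the system yields a = 2, b = 4, c = 0, d = 5.
So g(s) = 2s³ + 4s² + 5.
Check: g(-3) = -13. ✓

g(s) = 2s^3 + 4s^2 + 5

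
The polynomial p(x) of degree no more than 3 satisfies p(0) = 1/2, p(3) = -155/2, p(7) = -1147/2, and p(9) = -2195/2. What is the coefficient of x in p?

-5

Write p(x) = ax^3 + bx^2 + cx + d. Substituting each data point gives a linear system:
  d = 1/2
  27a + 9b + 3c + d = -155/2
  343a + 49b + 7c + d = -1147/2
  729a + 81b + 9c + d = -2195/2
Solving the system yields a = -1, b = -4, c = -5, d = 1/2.
So p(x) = -x^3 - 4x^2 - 5x + 1/2.
The coefficient of x is -5.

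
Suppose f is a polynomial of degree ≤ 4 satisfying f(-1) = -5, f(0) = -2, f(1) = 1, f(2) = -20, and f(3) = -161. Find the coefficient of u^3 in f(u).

Write f(u) = au^4 + bu^3 + cu^2 + du + e. Substituting each data point gives a linear system:
  a - b + c - d + e = -5
  e = -2
  a + b + c + d + e = 1
  16a + 8b + 4c + 2d + e = -20
  81a + 27b + 9c + 3d + e = -161
Solving the system yields a = -3, b = 2, c = 3, d = 1, e = -2.
So f(u) = -3u^4 + 2u^3 + 3u^2 + u - 2.
The coefficient of u^3 is 2.

2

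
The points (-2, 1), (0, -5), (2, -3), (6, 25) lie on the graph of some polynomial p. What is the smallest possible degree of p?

Divided differences on the nodes -2, 0, 2, 6:
  order 0: 1  -5  -3  25
  order 1: -3  1  7
  order 2: 1  1
  order 3: 0
The order-2 divided differences are all 1 (nonzero) and every higher order vanishes, so the data lies on a polynomial of degree exactly 2.

2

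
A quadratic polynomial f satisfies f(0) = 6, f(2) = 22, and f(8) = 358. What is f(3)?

Using the Lagrange interpolation formula with nodes 0, 2, 8:
  L_0(n) = (n - 2)(n - 8) / 16
  L_1(n) = n(n - 8) / -12
  L_2(n) = n(n - 2) / 48
Then f(n) = 6·L_0(n) + 22·L_1(n) + 358·L_2(n).
Expanding and collecting terms gives f(n) = 6n^2 - 4n + 6.
Evaluating at n = 3: f(3) = 48.

48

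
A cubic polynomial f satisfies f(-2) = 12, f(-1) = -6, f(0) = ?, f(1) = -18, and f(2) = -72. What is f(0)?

-6

The 4 known points determine the degree-3 polynomial uniquely.
Write f(s) = as^3 + bs^2 + cs + d. Substituting each data point gives a linear system:
  -8a + 4b - 2c + d = 12
  -a + b - c + d = -6
  a + b + c + d = -18
  8a + 4b + 2c + d = -72
Solving the system yields a = -5, b = -6, c = -1, d = -6.
So f(s) = -5s³ - 6s² - s - 6.
Then f(0) = -6.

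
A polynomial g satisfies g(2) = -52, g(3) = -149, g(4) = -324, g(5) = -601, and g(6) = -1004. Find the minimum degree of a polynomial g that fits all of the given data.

3

Forward differences of the values at n = 2, 3, 4, 5, 6:
  g  : -52  -149  -324  -601  -1004
  Δ  : -97  -175  -277  -403
  Δ^2: -78  -102  -126
  Δ^3: -24  -24
  Δ^4: 0
The third differences are constant (-24) and nonzero, while all higher differences vanish, so the minimal degree is 3.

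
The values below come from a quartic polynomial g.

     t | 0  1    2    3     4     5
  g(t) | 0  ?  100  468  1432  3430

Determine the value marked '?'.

10

On equispaced nodes a degree-4 polynomial has vanishing fifth forward difference, so
  - g(0) + 5·g(1) - 10·g(2) + 10·g(3) - 5·g(4) + g(5) = 0.
Substituting the known values and solving for g(1):
  5·g(1) = 50
  g(1) = 10.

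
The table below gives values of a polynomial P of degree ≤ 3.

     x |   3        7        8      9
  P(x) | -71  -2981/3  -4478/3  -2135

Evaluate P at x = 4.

-530/3

Using the Lagrange interpolation formula with nodes 3, 7, 8, 9:
  L_0(x) = (x - 7)(x - 8)(x - 9) / -120
  L_1(x) = (x - 3)(x - 8)(x - 9) / 8
  L_2(x) = (x - 3)(x - 7)(x - 9) / -5
  L_3(x) = (x - 3)(x - 7)(x - 8) / 12
Then P(x) = -71·L_0(x) - 2981/3·L_1(x) - 4478/3·L_2(x) - 2135·L_3(x).
Expanding and collecting terms gives P(x) = -3x^3 + (1/3)x^2 + 3x - 2.
Evaluating at x = 4: P(4) = -530/3.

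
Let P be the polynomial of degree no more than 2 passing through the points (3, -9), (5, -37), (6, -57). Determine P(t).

Using the Lagrange interpolation formula with nodes 3, 5, 6:
  L_0(t) = (t - 5)(t - 6) / 6
  L_1(t) = (t - 3)(t - 6) / -2
  L_2(t) = (t - 3)(t - 5) / 3
Then P(t) = -9·L_0(t) - 37·L_1(t) - 57·L_2(t).
Expanding and collecting terms gives P(t) = -2t^2 + 2t + 3.
Check: P(6) = -57. ✓

P(t) = -2t^2 + 2t + 3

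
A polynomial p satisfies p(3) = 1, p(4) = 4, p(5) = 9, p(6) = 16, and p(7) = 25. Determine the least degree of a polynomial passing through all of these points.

Forward differences of the values at x = 3, 4, 5, 6, 7:
  p  : 1  4  9  16  25
  Δ  : 3  5  7  9
  Δ^2: 2  2  2
  Δ^3: 0  0
  Δ^4: 0
The second differences are constant (2) and nonzero, while all higher differences vanish, so the minimal degree is 2.

2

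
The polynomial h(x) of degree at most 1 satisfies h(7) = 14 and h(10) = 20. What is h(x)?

h(x) = 2x

Write h(x) = ax + b. Substituting each data point gives a linear system:
  7a + b = 14
  10a + b = 20
Solving the system yields a = 2, b = 0.
So h(x) = 2x.
Check: h(7) = 14. ✓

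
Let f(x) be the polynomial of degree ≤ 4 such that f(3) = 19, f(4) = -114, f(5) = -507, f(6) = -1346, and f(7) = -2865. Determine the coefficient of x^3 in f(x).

5

Write f(x) = ax^4 + bx^3 + cx^2 + dx + e. Substituting each data point gives a linear system:
  81a + 27b + 9c + 3d + e = 19
  256a + 64b + 16c + 4d + e = -114
  625a + 125b + 25c + 5d + e = -507
  1296a + 216b + 36c + 6d + e = -1346
  2401a + 343b + 49c + 7d + e = -2865
Solving the system yields a = -2, b = 5, c = 4, d = 4, e = -2.
So f(x) = -2x⁴ + 5x³ + 4x² + 4x - 2.
The coefficient of x^3 is 5.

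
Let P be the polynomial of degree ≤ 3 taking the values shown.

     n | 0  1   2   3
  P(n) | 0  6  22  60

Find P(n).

Write P(n) = an^3 + bn^2 + cn + d. Substituting each data point gives a linear system:
  d = 0
  a + b + c + d = 6
  8a + 4b + 2c + d = 22
  27a + 9b + 3c + d = 60
Solving the system yields a = 2, b = -1, c = 5, d = 0.
So P(n) = 2n^3 - n^2 + 5n.
Check: P(2) = 22. ✓

P(n) = 2n^3 - n^2 + 5n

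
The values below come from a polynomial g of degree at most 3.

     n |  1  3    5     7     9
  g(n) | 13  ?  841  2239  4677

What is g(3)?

The 4 known points determine the degree-3 polynomial uniquely.
Write g(n) = an^3 + bn^2 + cn + d. Substituting each data point gives a linear system:
  a + b + c + d = 13
  125a + 25b + 5c + d = 841
  343a + 49b + 7c + d = 2239
  729a + 81b + 9c + d = 4677
Solving the system yields a = 6, b = 4, c = -3, d = 6.
So g(n) = 6n³ + 4n² - 3n + 6.
Then g(3) = 195.

195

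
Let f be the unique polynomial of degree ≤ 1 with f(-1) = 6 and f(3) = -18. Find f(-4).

24

Using the Lagrange interpolation formula with nodes -1, 3:
  L_0(s) = (s - 3) / -4
  L_1(s) = (s + 1) / 4
Then f(s) = 6·L_0(s) - 18·L_1(s).
Expanding and collecting terms gives f(s) = -6s.
Evaluating at s = -4: f(-4) = 24.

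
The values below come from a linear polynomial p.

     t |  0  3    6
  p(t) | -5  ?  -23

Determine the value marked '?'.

The 2 known points determine the degree-1 polynomial uniquely.
Write p(t) = at + b. Substituting each data point gives a linear system:
  b = -5
  6a + b = -23
Solving the system yields a = -3, b = -5.
So p(t) = -3t - 5.
Then p(3) = -14.

-14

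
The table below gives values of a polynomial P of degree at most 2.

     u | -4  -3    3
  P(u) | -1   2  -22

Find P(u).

Write P(u) = au^2 + bu + c. Substituting each data point gives a linear system:
  16a - 4b + c = -1
  9a - 3b + c = 2
  9a + 3b + c = -22
Solving the system yields a = -1, b = -4, c = -1.
So P(u) = -u^2 - 4u - 1.
Check: P(3) = -22. ✓

P(u) = -u^2 - 4u - 1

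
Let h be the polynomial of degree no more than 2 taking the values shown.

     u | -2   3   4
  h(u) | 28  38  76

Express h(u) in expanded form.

h(u) = 6u^2 - 4u - 4

Using the Lagrange interpolation formula with nodes -2, 3, 4:
  L_0(u) = (u - 3)(u - 4) / 30
  L_1(u) = (u + 2)(u - 4) / -5
  L_2(u) = (u + 2)(u - 3) / 6
Then h(u) = 28·L_0(u) + 38·L_1(u) + 76·L_2(u).
Expanding and collecting terms gives h(u) = 6u² - 4u - 4.
Check: h(3) = 38. ✓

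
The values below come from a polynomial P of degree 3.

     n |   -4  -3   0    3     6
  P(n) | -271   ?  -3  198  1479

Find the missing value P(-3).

The 4 known points determine the degree-3 polynomial uniquely.
Write P(n) = an^3 + bn^2 + cn + d. Substituting each data point gives a linear system:
  -64a + 16b - 4c + d = -271
  d = -3
  27a + 9b + 3c + d = 198
  216a + 36b + 6c + d = 1479
Solving the system yields a = 6, b = 6, c = -5, d = -3.
So P(n) = 6n³ + 6n² - 5n - 3.
Then P(-3) = -96.

-96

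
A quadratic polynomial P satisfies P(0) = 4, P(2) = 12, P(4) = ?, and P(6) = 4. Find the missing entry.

12

The 3 known points determine the degree-2 polynomial uniquely.
Write P(x) = ax^2 + bx + c. Substituting each data point gives a linear system:
  c = 4
  4a + 2b + c = 12
  36a + 6b + c = 4
Solving the system yields a = -1, b = 6, c = 4.
So P(x) = -x^2 + 6x + 4.
Then P(4) = 12.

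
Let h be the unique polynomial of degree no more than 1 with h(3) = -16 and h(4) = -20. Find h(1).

-8

Write h(n) = an + b. Substituting each data point gives a linear system:
  3a + b = -16
  4a + b = -20
Solving the system yields a = -4, b = -4.
So h(n) = -4n - 4.
Then h(1) = -8.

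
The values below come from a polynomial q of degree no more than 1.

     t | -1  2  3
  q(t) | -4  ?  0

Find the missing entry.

-1

The 2 known points determine the degree-1 polynomial uniquely.
Write q(t) = at + b. Substituting each data point gives a linear system:
  -a + b = -4
  3a + b = 0
Solving the system yields a = 1, b = -3.
So q(t) = t - 3.
Then q(2) = -1.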